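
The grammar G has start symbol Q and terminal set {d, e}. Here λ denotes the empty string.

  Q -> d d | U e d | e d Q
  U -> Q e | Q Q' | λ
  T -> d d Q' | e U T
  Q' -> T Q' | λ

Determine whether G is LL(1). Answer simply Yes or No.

No

FIRST(Q) = {d, e}
FIRST(U) = {λ, d, e}
FIRST(T) = {d, e}
FIRST(Q') = {λ, d, e}
FOLLOW(Q) = {$, d, e}
FOLLOW(U) = {d, e}
FOLLOW(T) = {d, e}
FOLLOW(Q') = {d, e}
Cell M[Q, d] receives both Q -> d d and Q -> U e d — the grammar is not LL(1).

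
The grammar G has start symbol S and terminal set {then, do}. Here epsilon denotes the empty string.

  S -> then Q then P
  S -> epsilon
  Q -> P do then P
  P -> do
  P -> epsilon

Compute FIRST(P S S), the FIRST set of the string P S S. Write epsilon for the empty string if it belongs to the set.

{epsilon, do, then}

FIRST(S) = {epsilon, then}
FIRST(P) = {epsilon, do}
FIRST(Q) = {do}  (via P do then P)
FIRST(P S S): take FIRST of each symbol in turn, carrying on past any symbol whose FIRST contains epsilon; result {epsilon, do, then}.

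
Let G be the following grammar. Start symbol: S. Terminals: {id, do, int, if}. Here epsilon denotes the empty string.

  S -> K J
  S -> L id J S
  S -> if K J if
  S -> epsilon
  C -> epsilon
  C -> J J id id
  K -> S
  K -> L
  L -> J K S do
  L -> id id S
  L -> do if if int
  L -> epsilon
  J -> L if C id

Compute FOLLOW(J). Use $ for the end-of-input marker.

{$, do, id, if}

FIRST(S) = {epsilon, do, id, if}  (via K J, L id J S)
FIRST(C) = {epsilon, do, id, if}  (via J J id id)
FIRST(K) = {epsilon, do, id, if}  (via S, L)
FIRST(L) = {epsilon, do, id, if}  (via J K S do)
FIRST(J) = {do, id, if}  (via L if C id)
FOLLOW(S) includes $ since S is the start symbol.
FOLLOW(C): in J->L if C id, C is followed by id with FIRST {id}. Thus FOLLOW(C) = {id}.
FOLLOW(K): in S->K J, K is followed by J with FIRST {do, id, if}; in S->if K J if, K is followed by J if with FIRST {do, id, if}; in L->J K S do, K is followed by S do with FIRST {do, id, if}. Thus FOLLOW(K) = {do, id, if}.
FOLLOW(L): in S->L id J S, L is followed by id J S with FIRST {id}; in K->L, the suffix after L is empty, so FOLLOW(L) ⊇ FOLLOW(K) = {do, id, if}; in J->L if C id, L is followed by if C id with FIRST {if}. Thus FOLLOW(L) = {do, id, if}.
FOLLOW(S): in S->L id J S, the suffix after S is empty (adds nothing new); in K->S, the suffix after S is empty, so FOLLOW(S) ⊇ FOLLOW(K) = {do, id, if}; in L->J K S do, S is followed by do with FIRST {do}; in L->id id S, the suffix after S is empty, so FOLLOW(S) ⊇ FOLLOW(L) = {do, id, if}. Thus FOLLOW(S) = {$, do, id, if}.
FOLLOW(J): in S->K J, the suffix after J is empty, so FOLLOW(J) ⊇ FOLLOW(S) = {$, do, id, if}; in S->L id J S, J is followed by S with FIRST {epsilon, do, id, if}; in S->L id J S, the suffix after J is nullable, so FOLLOW(J) ⊇ FOLLOW(S) = {$, do, id, if}; in S->if K J if, J is followed by if with FIRST {if}; in C->J J id id (occurrence 1), J is followed by J id id with FIRST {do, id, if}; in C->J J id id (occurrence 2), J is followed by id id with FIRST {id}; in L->J K S do, J is followed by K S do with FIRST {do, id, if}. Thus FOLLOW(J) = {$, do, id, if}.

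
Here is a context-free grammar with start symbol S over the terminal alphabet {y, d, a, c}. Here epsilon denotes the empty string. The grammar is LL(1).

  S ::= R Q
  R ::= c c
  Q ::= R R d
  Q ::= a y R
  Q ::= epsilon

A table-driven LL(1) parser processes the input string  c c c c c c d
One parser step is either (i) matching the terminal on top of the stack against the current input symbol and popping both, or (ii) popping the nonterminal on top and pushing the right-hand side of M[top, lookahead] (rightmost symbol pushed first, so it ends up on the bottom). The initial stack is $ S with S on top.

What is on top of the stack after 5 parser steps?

R

step 1: stack=$ S  input=c c c c c c d $  — expand S ::= R Q
step 2: stack=$ Q R  input=c c c c c c d $  — expand R ::= c c
step 3: stack=$ Q c c  input=c c c c c c d $  — match c
step 4: stack=$ Q c  input=c c c c c d $  — match c
step 5: stack=$ Q  input=c c c c d $  — expand Q ::= R R d
Stack after step 5: $ d R R (top = R).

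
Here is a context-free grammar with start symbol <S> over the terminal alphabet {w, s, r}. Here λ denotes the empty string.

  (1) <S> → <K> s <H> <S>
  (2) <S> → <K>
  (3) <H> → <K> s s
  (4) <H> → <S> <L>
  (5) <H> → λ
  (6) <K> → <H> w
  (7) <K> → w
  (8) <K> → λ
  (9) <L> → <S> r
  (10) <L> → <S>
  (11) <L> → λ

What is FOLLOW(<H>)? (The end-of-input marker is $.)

{$, r, s, w}

FIRST(<S>) = {λ, r, s, w}  (via <K> s <H> <S>, <K>)
FIRST(<L>) = {λ, r, s, w}  (via <S> r, <S>)
FIRST(<H>) = {λ, r, s, w}  (via <K> s s, <S> <L>)
FIRST(<K>) = {λ, r, s, w}  (via <H> w)
FOLLOW(<S>) includes $ since <S> is the start symbol.
FOLLOW(<S>): in <S>→<K> s <H> <S>, the suffix after <S> is empty (adds nothing new); in <H>→<S> <L>, <S> is followed by <L> with FIRST {λ, r, s, w}; in <H>→<S> <L>, the suffix after <S> is nullable, so FOLLOW(<S>) ⊇ FOLLOW(<H>) = {$, r, s, w}; in <L>→<S> r, <S> is followed by r with FIRST {r}; in <L>→<S>, the suffix after <S> is empty, so FOLLOW(<S>) ⊇ FOLLOW(<L>) = {$, r, s, w}. Thus FOLLOW(<S>) = {$, r, s, w}.
FOLLOW(<H>): in <S>→<K> s <H> <S>, <H> is followed by <S> with FIRST {λ, r, s, w}; in <S>→<K> s <H> <S>, the suffix after <H> is nullable, so FOLLOW(<H>) ⊇ FOLLOW(<S>) = {$, r, s, w}; in <K>→<H> w, <H> is followed by w with FIRST {w}. Thus FOLLOW(<H>) = {$, r, s, w}.
FOLLOW(<K>): in <S>→<K> s <H> <S>, <K> is followed by s <H> <S> with FIRST {s}; in <S>→<K>, the suffix after <K> is empty, so FOLLOW(<K>) ⊇ FOLLOW(<S>) = {$, r, s, w}; in <H>→<K> s s, <K> is followed by s s with FIRST {s}. Thus FOLLOW(<K>) = {$, r, s, w}.
FOLLOW(<L>): in <H>→<S> <L>, the suffix after <L> is empty, so FOLLOW(<L>) ⊇ FOLLOW(<H>) = {$, r, s, w}. Thus FOLLOW(<L>) = {$, r, s, w}.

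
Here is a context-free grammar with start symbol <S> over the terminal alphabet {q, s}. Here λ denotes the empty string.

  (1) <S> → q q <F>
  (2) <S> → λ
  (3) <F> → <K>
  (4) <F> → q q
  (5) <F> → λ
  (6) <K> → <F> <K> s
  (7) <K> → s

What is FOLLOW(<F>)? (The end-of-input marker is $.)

{$, q, s}

FIRST(<S>) = {λ, q}
FIRST(<F>) = {λ, q, s}  (via <K>)
FIRST(<K>) = {q, s}  (via <F> <K> s)
FOLLOW(<S>) includes $ since <S> is the start symbol.
FOLLOW(<S>): <S> appears on no right-hand side. Thus FOLLOW(<S>) = {$}.
FOLLOW(<F>): in <S>→q q <F>, the suffix after <F> is empty, so FOLLOW(<F>) ⊇ FOLLOW(<S>) = {$}; in <K>→<F> <K> s, <F> is followed by <K> s with FIRST {q, s}. Thus FOLLOW(<F>) = {$, q, s}.
FOLLOW(<K>): in <F>→<K>, the suffix after <K> is empty, so FOLLOW(<K>) ⊇ FOLLOW(<F>) = {$, q, s}; in <K>→<F> <K> s, <K> is followed by s with FIRST {s}. Thus FOLLOW(<K>) = {$, q, s}.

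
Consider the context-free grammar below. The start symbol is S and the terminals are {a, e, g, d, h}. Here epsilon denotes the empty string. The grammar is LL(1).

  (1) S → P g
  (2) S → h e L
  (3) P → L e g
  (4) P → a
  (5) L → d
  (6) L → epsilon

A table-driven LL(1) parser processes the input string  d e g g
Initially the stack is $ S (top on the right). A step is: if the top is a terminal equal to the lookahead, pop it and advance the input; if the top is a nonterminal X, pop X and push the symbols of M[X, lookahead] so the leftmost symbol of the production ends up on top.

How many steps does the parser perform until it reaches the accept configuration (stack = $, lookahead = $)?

step 1: stack=$ S  input=d e g g $  — expand S → P g
step 2: stack=$ g P  input=d e g g $  — expand P → L e g
step 3: stack=$ g g e L  input=d e g g $  — expand L → d
step 4: stack=$ g g e d  input=d e g g $  — match d
step 5: stack=$ g g e  input=e g g $  — match e
step 6: stack=$ g g  input=g g $  — match g
step 7: stack=$ g  input=g $  — match g
Accept reached after 7 steps.

7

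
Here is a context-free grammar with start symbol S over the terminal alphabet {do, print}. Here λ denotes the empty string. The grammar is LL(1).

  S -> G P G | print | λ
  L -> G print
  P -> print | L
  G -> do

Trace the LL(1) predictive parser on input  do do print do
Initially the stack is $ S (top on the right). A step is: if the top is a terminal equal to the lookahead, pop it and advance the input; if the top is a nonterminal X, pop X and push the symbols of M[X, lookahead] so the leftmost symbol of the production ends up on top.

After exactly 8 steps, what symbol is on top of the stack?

G

     Stack         Input             Action
  1  $ S           do do print do $  expand S -> G P G
  2  $ G P G       do do print do $  expand G -> do
  3  $ G P do      do do print do $  match do
  4  $ G P         do print do $     expand P -> L
  5  $ G L         do print do $     expand L -> G print
  6  $ G print G   do print do $     expand G -> do
  7  $ G print do  do print do $     match do
  8  $ G print     print do $        match print
Stack after step 8: $ G (top = G).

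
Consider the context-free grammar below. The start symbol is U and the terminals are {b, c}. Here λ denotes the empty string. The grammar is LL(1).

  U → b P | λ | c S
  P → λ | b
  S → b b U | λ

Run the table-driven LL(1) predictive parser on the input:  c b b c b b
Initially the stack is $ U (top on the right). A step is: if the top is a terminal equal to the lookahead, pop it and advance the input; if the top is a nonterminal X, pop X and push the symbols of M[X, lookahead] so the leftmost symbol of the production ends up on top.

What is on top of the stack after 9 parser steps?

b

step 1: stack=$ U  input=c b b c b b $  — expand U → c S
step 2: stack=$ S c  input=c b b c b b $  — match c
step 3: stack=$ S  input=b b c b b $  — expand S → b b U
step 4: stack=$ U b b  input=b b c b b $  — match b
step 5: stack=$ U b  input=b c b b $  — match b
step 6: stack=$ U  input=c b b $  — expand U → c S
step 7: stack=$ S c  input=c b b $  — match c
step 8: stack=$ S  input=b b $  — expand S → b b U
step 9: stack=$ U b b  input=b b $  — match b
Stack after step 9: $ U b (top = b).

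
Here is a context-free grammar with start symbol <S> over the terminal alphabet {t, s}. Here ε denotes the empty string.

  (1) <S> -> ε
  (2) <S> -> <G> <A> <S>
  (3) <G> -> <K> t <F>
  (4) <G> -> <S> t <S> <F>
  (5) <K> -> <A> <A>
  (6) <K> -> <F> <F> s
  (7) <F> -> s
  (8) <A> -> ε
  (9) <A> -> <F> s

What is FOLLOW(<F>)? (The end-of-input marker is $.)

{$, s, t}

FIRST(<F>): from <F>->s we get {s}. So FIRST(<F>) = {s}.
FIRST(<A>): from <A>->ε we get {ε}; from <A>-><F> s we get {s}. So FIRST(<A>) = {ε, s}.
FIRST(<K>): from <K>-><A> <A> we get {ε, s}; from <K>-><F> <F> s we get {s}. So FIRST(<K>) = {ε, s}.
FIRST(<S>): from <S>->ε we get {ε}; from <S>-><G> <A> <S> we get {s, t}. So FIRST(<S>) = {ε, s, t}.
FIRST(<G>): from <G>-><K> t <F> we get {s, t}; from <G>-><S> t <S> <F> we get {s, t}. So FIRST(<G>) = {s, t}.
FOLLOW(<S>) includes $ since <S> is the start symbol.
FOLLOW(<S>): in <S>-><G> <A> <S>, the suffix after <S> is empty (adds nothing new); in <G>-><S> t <S> <F> (occurrence 1), <S> is followed by t <S> <F> with FIRST {t}; in <G>-><S> t <S> <F> (occurrence 2), <S> is followed by <F> with FIRST {s}. Thus FOLLOW(<S>) = {$, s, t}.
FOLLOW(<G>): in <S>-><G> <A> <S>, <G> is followed by <A> <S> with FIRST {ε, s, t}; in <S>-><G> <A> <S>, the suffix after <G> is nullable, so FOLLOW(<G>) ⊇ FOLLOW(<S>) = {$, s, t}. Thus FOLLOW(<G>) = {$, s, t}.
FOLLOW(<K>): in <G>-><K> t <F>, <K> is followed by t <F> with FIRST {t}. Thus FOLLOW(<K>) = {t}.
FOLLOW(<F>): in <G>-><K> t <F>, the suffix after <F> is empty, so FOLLOW(<F>) ⊇ FOLLOW(<G>) = {$, s, t}; in <G>-><S> t <S> <F>, the suffix after <F> is empty, so FOLLOW(<F>) ⊇ FOLLOW(<G>) = {$, s, t}; in <K>-><F> <F> s (occurrence 1), <F> is followed by <F> s with FIRST {s}; in <K>-><F> <F> s (occurrence 2), <F> is followed by s with FIRST {s}; in <A>-><F> s, <F> is followed by s with FIRST {s}. Thus FOLLOW(<F>) = {$, s, t}.
FOLLOW(<A>): in <S>-><G> <A> <S>, <A> is followed by <S> with FIRST {ε, s, t}; in <S>-><G> <A> <S>, the suffix after <A> is nullable, so FOLLOW(<A>) ⊇ FOLLOW(<S>) = {$, s, t}; in <K>-><A> <A> (occurrence 1), <A> is followed by <A> with FIRST {ε, s}; in <K>-><A> <A> (occurrence 1), the suffix after <A> is nullable, so FOLLOW(<A>) ⊇ FOLLOW(<K>) = {t}; in <K>-><A> <A> (occurrence 2), the suffix after <A> is empty, so FOLLOW(<A>) ⊇ FOLLOW(<K>) = {t}. Thus FOLLOW(<A>) = {$, s, t}.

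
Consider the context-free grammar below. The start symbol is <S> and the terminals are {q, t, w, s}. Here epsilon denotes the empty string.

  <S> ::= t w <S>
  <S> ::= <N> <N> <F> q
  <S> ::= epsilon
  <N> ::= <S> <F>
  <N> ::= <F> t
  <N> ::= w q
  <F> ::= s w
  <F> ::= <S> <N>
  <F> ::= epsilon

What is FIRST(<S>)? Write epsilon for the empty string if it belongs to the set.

{epsilon, q, s, t, w}

FIRST(<S>): from <S>::=t w <S> we get {t}; from <S>::=<N> <N> <F> q we get {q, s, t, w}; from <S>::=epsilon we get {epsilon}. So FIRST(<S>) = {epsilon, q, s, t, w}.
FIRST(<N>): from <N>::=<S> <F> we get {epsilon, q, s, t, w}; from <N>::=<F> t we get {q, s, t, w}; from <N>::=w q we get {w}. So FIRST(<N>) = {epsilon, q, s, t, w}.
FIRST(<F>): from <F>::=s w we get {s}; from <F>::=<S> <N> we get {epsilon, q, s, t, w}; from <F>::=epsilon we get {epsilon}. So FIRST(<F>) = {epsilon, q, s, t, w}.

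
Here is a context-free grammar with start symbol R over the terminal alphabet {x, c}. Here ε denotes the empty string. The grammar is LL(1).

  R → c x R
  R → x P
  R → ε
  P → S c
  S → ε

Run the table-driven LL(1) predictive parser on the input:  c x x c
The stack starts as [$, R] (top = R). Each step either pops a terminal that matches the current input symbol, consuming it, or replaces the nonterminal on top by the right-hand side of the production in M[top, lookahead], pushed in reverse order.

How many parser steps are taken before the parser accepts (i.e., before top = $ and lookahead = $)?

8

     Stack    Input      Action
  1  $ R      c x x c $  expand R → c x R
  2  $ R x c  c x x c $  match c
  3  $ R x    x x c $    match x
  4  $ R      x c $      expand R → x P
  5  $ P x    x c $      match x
  6  $ P      c $        expand P → S c
  7  $ c S    c $        expand S → ε
  8  $ c      c $        match c
Accept reached after 8 steps.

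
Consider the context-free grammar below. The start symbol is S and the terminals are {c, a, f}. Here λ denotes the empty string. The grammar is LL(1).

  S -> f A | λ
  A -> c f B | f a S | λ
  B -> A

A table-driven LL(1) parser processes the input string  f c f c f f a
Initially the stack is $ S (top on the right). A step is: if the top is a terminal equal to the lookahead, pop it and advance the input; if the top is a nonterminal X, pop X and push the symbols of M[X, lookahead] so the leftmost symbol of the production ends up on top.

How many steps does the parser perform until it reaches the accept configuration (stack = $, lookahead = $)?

step 1: stack=$ S  input=f c f c f f a $  — expand S -> f A
step 2: stack=$ A f  input=f c f c f f a $  — match f
step 3: stack=$ A  input=c f c f f a $  — expand A -> c f B
step 4: stack=$ B f c  input=c f c f f a $  — match c
step 5: stack=$ B f  input=f c f f a $  — match f
step 6: stack=$ B  input=c f f a $  — expand B -> A
step 7: stack=$ A  input=c f f a $  — expand A -> c f B
step 8: stack=$ B f c  input=c f f a $  — match c
step 9: stack=$ B f  input=f f a $  — match f
step 10: stack=$ B  input=f a $  — expand B -> A
step 11: stack=$ A  input=f a $  — expand A -> f a S
step 12: stack=$ S a f  input=f a $  — match f
step 13: stack=$ S a  input=a $  — match a
step 14: stack=$ S  input=$  — expand S -> λ
Accept reached after 14 steps.

14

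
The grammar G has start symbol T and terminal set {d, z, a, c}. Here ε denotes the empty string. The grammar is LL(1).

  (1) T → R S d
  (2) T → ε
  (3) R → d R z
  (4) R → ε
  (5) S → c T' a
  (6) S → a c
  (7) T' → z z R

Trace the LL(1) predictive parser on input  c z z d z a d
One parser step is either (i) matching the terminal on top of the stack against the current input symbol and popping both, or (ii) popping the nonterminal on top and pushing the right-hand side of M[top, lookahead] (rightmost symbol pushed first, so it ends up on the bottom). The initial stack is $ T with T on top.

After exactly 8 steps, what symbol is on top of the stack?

     Stack        Input            Action
  1  $ T          c z z d z a d $  expand T → R S d
  2  $ d S R      c z z d z a d $  expand R → ε
  3  $ d S        c z z d z a d $  expand S → c T' a
  4  $ d a T' c   c z z d z a d $  match c
  5  $ d a T'     z z d z a d $    expand T' → z z R
  6  $ d a R z z  z z d z a d $    match z
  7  $ d a R z    z d z a d $      match z
  8  $ d a R      d z a d $        expand R → d R z
Stack after step 8: $ d a z R d (top = d).

d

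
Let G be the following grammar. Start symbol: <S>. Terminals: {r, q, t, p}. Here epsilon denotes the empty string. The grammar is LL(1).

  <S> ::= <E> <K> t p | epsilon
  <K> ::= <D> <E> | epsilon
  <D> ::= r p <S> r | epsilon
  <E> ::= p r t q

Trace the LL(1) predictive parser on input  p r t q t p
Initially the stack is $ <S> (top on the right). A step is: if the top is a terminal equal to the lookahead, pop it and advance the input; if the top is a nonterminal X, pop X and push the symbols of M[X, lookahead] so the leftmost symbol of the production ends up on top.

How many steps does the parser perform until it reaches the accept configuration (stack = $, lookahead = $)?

step 1: stack=$ <S>  input=p r t q t p $  — expand <S> ::= <E> <K> t p
step 2: stack=$ p t <K> <E>  input=p r t q t p $  — expand <E> ::= p r t q
step 3: stack=$ p t <K> q t r p  input=p r t q t p $  — match p
step 4: stack=$ p t <K> q t r  input=r t q t p $  — match r
step 5: stack=$ p t <K> q t  input=t q t p $  — match t
step 6: stack=$ p t <K> q  input=q t p $  — match q
step 7: stack=$ p t <K>  input=t p $  — expand <K> ::= epsilon
step 8: stack=$ p t  input=t p $  — match t
step 9: stack=$ p  input=p $  — match p
Accept reached after 9 steps.

9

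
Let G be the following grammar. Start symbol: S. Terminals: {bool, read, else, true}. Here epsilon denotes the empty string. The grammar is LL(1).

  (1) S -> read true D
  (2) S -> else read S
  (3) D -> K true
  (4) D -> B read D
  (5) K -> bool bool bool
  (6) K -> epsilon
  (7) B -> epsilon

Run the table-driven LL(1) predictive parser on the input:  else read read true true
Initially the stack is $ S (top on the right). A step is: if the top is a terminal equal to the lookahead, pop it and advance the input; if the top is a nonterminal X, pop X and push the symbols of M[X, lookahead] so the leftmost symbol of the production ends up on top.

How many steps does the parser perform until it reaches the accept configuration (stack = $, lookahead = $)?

step 1: stack=$ S  input=else read read true true $  — expand S -> else read S
step 2: stack=$ S read else  input=else read read true true $  — match else
step 3: stack=$ S read  input=read read true true $  — match read
step 4: stack=$ S  input=read true true $  — expand S -> read true D
step 5: stack=$ D true read  input=read true true $  — match read
step 6: stack=$ D true  input=true true $  — match true
step 7: stack=$ D  input=true $  — expand D -> K true
step 8: stack=$ true K  input=true $  — expand K -> epsilon
step 9: stack=$ true  input=true $  — match true
Accept reached after 9 steps.

9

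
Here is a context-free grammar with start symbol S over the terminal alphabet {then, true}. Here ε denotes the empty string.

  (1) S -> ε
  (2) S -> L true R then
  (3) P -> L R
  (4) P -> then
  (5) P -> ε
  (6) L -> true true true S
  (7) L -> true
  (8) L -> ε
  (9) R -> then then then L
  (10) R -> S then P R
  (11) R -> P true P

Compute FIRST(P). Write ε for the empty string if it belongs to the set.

{ε, then, true}

FIRST(L) = {ε, true}
FIRST(S) = {ε, true}  (via L true R then)
FIRST(P) = {ε, then, true}  (via L R)
FIRST(R) = {then, true}  (via S then P R, P true P)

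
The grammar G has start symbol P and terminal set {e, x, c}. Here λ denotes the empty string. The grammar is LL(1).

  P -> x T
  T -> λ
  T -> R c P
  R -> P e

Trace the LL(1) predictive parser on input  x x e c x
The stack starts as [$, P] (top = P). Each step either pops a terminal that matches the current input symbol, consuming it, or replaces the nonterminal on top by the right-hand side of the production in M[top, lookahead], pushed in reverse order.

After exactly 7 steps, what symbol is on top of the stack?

e

step 1: stack=$ P  input=x x e c x $  — expand P -> x T
step 2: stack=$ T x  input=x x e c x $  — match x
step 3: stack=$ T  input=x e c x $  — expand T -> R c P
step 4: stack=$ P c R  input=x e c x $  — expand R -> P e
step 5: stack=$ P c e P  input=x e c x $  — expand P -> x T
step 6: stack=$ P c e T x  input=x e c x $  — match x
step 7: stack=$ P c e T  input=e c x $  — expand T -> λ
Stack after step 7: $ P c e (top = e).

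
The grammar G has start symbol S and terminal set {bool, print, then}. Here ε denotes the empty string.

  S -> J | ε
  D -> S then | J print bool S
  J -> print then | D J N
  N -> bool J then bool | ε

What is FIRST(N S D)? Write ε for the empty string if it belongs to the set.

FIRST(N) = {ε, bool}
FIRST(S) = {ε, print, then}  (via J)
FIRST(D) = {print, then}  (via S then, J print bool S)
FIRST(J) = {print, then}  (via D J N)
FIRST(N S D): take FIRST of each symbol in turn, carrying on past any symbol whose FIRST contains ε; result {bool, print, then}.

{bool, print, then}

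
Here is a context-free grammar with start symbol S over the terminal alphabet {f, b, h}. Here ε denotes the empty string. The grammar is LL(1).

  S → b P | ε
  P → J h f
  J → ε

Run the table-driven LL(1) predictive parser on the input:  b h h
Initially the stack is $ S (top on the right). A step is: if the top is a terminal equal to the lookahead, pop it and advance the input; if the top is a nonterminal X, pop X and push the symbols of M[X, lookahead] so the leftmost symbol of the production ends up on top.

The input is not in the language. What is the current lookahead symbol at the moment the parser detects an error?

step 1: stack=$ S  input=b h h $  — expand S → b P
step 2: stack=$ P b  input=b h h $  — match b
step 3: stack=$ P  input=h h $  — expand P → J h f
step 4: stack=$ f h J  input=h h $  — expand J → ε
step 5: stack=$ f h  input=h h $  — match h
step 6: stack=$ f  input=h $  — error: top is terminal f but lookahead is h

h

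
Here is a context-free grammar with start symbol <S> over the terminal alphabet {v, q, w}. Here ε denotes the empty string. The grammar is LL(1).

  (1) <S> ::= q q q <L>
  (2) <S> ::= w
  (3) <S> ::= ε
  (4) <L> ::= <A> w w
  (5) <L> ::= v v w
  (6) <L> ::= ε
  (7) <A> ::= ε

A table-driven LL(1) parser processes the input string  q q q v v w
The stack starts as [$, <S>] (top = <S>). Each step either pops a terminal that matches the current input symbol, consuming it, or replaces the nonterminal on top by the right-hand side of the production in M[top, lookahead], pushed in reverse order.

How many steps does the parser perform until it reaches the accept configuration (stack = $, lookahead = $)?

8

     Stack        Input          Action
  1  $ <S>        q q q v v w $  expand <S> ::= q q q <L>
  2  $ <L> q q q  q q q v v w $  match q
  3  $ <L> q q    q q v v w $    match q
  4  $ <L> q      q v v w $      match q
  5  $ <L>        v v w $        expand <L> ::= v v w
  6  $ w v v      v v w $        match v
  7  $ w v        v w $          match v
  8  $ w          w $            match w
Accept reached after 8 steps.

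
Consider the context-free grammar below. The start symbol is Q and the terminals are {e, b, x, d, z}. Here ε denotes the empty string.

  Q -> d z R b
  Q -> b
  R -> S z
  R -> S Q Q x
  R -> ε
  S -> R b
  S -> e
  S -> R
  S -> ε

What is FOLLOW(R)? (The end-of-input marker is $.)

FIRST(Q): from Q->d z R b we get {d}; from Q->b we get {b}. So FIRST(Q) = {b, d}.
FIRST(R): from R->S z we get {b, d, e, z}; from R->S Q Q x we get {b, d, e, z}; from R->ε we get {ε}. So FIRST(R) = {ε, b, d, e, z}.
FIRST(S): from S->R b we get {b, d, e, z}; from S->e we get {e}; from S->R we get {ε, b, d, e, z}; from S->ε we get {ε}. So FIRST(S) = {ε, b, d, e, z}.
FOLLOW(Q) includes $ since Q is the start symbol.
FOLLOW(Q): in R->S Q Q x (occurrence 1), Q is followed by Q x with FIRST {b, d}; in R->S Q Q x (occurrence 2), Q is followed by x with FIRST {x}. Thus FOLLOW(Q) = {$, b, d, x}.
FOLLOW(S): in R->S z, S is followed by z with FIRST {z}; in R->S Q Q x, S is followed by Q Q x with FIRST {b, d}. Thus FOLLOW(S) = {b, d, z}.
FOLLOW(R): in Q->d z R b, R is followed by b with FIRST {b}; in S->R b, R is followed by b with FIRST {b}; in S->R, the suffix after R is empty, so FOLLOW(R) ⊇ FOLLOW(S) = {b, d, z}. Thus FOLLOW(R) = {b, d, z}.

{b, d, z}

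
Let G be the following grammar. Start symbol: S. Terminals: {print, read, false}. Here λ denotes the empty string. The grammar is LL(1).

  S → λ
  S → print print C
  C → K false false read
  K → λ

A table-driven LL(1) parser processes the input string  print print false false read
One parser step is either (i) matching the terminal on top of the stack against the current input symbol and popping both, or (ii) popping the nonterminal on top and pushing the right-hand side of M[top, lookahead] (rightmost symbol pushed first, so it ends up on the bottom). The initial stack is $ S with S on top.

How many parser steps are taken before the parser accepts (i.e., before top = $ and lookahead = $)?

8

     Stack                 Input                           Action
  1  $ S                   print print false false read $  expand S → print print C
  2  $ C print print       print print false false read $  match print
  3  $ C print             print false false read $        match print
  4  $ C                   false false read $              expand C → K false false read
  5  $ read false false K  false false read $              expand K → λ
  6  $ read false false    false false read $              match false
  7  $ read false          false read $                    match false
  8  $ read                read $                          match read
Accept reached after 8 steps.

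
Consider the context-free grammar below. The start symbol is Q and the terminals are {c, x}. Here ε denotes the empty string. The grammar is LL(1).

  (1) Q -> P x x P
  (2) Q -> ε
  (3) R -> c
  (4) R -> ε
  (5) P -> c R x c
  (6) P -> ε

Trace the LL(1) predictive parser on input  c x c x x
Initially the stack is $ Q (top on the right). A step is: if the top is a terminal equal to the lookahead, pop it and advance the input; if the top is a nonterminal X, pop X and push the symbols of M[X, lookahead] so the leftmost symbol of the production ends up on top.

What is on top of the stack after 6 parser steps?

x

step 1: stack=$ Q  input=c x c x x $  — expand Q -> P x x P
step 2: stack=$ P x x P  input=c x c x x $  — expand P -> c R x c
step 3: stack=$ P x x c x R c  input=c x c x x $  — match c
step 4: stack=$ P x x c x R  input=x c x x $  — expand R -> ε
step 5: stack=$ P x x c x  input=x c x x $  — match x
step 6: stack=$ P x x c  input=c x x $  — match c
Stack after step 6: $ P x x (top = x).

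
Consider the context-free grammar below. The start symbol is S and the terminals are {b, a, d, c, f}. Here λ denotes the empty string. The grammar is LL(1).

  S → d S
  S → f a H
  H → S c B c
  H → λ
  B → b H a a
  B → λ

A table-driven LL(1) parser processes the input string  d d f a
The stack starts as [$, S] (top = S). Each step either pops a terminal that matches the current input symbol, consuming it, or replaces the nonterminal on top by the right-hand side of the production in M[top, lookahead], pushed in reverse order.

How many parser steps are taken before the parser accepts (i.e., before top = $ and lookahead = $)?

     Stack    Input      Action
  1  $ S      d d f a $  expand S → d S
  2  $ S d    d d f a $  match d
  3  $ S      d f a $    expand S → d S
  4  $ S d    d f a $    match d
  5  $ S      f a $      expand S → f a H
  6  $ H a f  f a $      match f
  7  $ H a    a $        match a
  8  $ H      $          expand H → λ
Accept reached after 8 steps.

8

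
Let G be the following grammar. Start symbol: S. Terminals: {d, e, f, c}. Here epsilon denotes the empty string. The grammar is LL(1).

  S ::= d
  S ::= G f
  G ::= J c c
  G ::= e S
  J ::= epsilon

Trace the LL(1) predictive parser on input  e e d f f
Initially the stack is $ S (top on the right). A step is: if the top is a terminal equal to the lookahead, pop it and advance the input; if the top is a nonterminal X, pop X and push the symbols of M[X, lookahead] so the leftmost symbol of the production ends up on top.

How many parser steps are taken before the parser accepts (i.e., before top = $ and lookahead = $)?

10

step 1: stack=$ S  input=e e d f f $  — expand S ::= G f
step 2: stack=$ f G  input=e e d f f $  — expand G ::= e S
step 3: stack=$ f S e  input=e e d f f $  — match e
step 4: stack=$ f S  input=e d f f $  — expand S ::= G f
step 5: stack=$ f f G  input=e d f f $  — expand G ::= e S
step 6: stack=$ f f S e  input=e d f f $  — match e
step 7: stack=$ f f S  input=d f f $  — expand S ::= d
step 8: stack=$ f f d  input=d f f $  — match d
step 9: stack=$ f f  input=f f $  — match f
step 10: stack=$ f  input=f $  — match f
Accept reached after 10 steps.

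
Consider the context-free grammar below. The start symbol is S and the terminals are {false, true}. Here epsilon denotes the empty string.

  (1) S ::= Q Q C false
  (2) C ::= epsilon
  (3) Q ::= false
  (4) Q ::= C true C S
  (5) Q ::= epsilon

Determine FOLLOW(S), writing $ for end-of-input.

FIRST(C) = {epsilon}
FIRST(Q) = {epsilon, false, true}  (via C true C S)
FIRST(S) = {false, true}  (via Q Q C false)
FOLLOW(S) includes $ since S is the start symbol.
FOLLOW(C): in S::=Q Q C false, C is followed by false with FIRST {false}; in Q::=C true C S (occurrence 1), C is followed by true C S with FIRST {true}; in Q::=C true C S (occurrence 2), C is followed by S with FIRST {false, true}. Thus FOLLOW(C) = {false, true}.
FOLLOW(Q): in S::=Q Q C false (occurrence 1), Q is followed by Q C false with FIRST {false, true}; in S::=Q Q C false (occurrence 2), Q is followed by C false with FIRST {false}. Thus FOLLOW(Q) = {false, true}.
FOLLOW(S): in Q::=C true C S, the suffix after S is empty, so FOLLOW(S) ⊇ FOLLOW(Q) = {false, true}. Thus FOLLOW(S) = {$, false, true}.

{$, false, true}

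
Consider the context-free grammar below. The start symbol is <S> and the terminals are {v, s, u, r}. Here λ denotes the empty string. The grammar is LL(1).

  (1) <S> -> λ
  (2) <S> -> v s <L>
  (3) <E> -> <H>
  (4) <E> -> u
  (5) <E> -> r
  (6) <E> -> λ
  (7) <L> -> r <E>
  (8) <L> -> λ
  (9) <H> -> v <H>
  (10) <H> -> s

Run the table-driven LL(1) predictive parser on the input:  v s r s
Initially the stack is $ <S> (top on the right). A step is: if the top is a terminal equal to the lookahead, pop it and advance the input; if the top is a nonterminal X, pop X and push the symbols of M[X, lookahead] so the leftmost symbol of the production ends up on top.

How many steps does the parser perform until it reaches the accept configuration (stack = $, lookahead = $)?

8

step 1: stack=$ <S>  input=v s r s $  — expand <S> -> v s <L>
step 2: stack=$ <L> s v  input=v s r s $  — match v
step 3: stack=$ <L> s  input=s r s $  — match s
step 4: stack=$ <L>  input=r s $  — expand <L> -> r <E>
step 5: stack=$ <E> r  input=r s $  — match r
step 6: stack=$ <E>  input=s $  — expand <E> -> <H>
step 7: stack=$ <H>  input=s $  — expand <H> -> s
step 8: stack=$ s  input=s $  — match s
Accept reached after 8 steps.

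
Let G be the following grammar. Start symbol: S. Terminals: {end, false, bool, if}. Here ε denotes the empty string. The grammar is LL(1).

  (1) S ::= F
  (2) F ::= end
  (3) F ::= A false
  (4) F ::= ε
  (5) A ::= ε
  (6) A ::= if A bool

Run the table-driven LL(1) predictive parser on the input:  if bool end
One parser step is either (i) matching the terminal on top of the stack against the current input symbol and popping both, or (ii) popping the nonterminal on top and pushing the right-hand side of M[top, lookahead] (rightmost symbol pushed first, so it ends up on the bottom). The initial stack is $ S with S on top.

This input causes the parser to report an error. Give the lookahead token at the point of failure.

end

     Stack              Input          Action
  1  $ S                if bool end $  expand S ::= F
  2  $ F                if bool end $  expand F ::= A false
  3  $ false A          if bool end $  expand A ::= if A bool
  4  $ false bool A if  if bool end $  match if
  5  $ false bool A     bool end $     expand A ::= ε
  6  $ false bool       bool end $     match bool
  7  $ false            end $          error: top is terminal false but lookahead is end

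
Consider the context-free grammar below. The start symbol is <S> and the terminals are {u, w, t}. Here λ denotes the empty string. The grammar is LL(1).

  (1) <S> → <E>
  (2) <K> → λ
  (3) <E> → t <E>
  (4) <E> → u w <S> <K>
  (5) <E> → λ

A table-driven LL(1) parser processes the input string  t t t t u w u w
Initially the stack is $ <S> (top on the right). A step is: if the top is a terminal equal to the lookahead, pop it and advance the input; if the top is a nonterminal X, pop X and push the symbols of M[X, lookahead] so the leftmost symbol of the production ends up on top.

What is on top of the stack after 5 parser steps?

step 1: stack=$ <S>  input=t t t t u w u w $  — expand <S> → <E>
step 2: stack=$ <E>  input=t t t t u w u w $  — expand <E> → t <E>
step 3: stack=$ <E> t  input=t t t t u w u w $  — match t
step 4: stack=$ <E>  input=t t t u w u w $  — expand <E> → t <E>
step 5: stack=$ <E> t  input=t t t u w u w $  — match t
Stack after step 5: $ <E> (top = <E>).

<E>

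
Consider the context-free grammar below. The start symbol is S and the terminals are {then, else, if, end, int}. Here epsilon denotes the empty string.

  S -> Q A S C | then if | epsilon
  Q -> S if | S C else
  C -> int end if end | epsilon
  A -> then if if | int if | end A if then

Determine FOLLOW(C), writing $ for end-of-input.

{$, else, if, int}

FIRST(C): from C->int end if end we get {int}; from C->epsilon we get {epsilon}. So FIRST(C) = {epsilon, int}.
FIRST(A): from A->then if if we get {then}; from A->int if we get {int}; from A->end A if then we get {end}. So FIRST(A) = {end, int, then}.
FIRST(S): from S->Q A S C we get {else, if, int, then}; from S->then if we get {then}; from S->epsilon we get {epsilon}. So FIRST(S) = {epsilon, else, if, int, then}.
FIRST(Q): from Q->S if we get {else, if, int, then}; from Q->S C else we get {else, if, int, then}. So FIRST(Q) = {else, if, int, then}.
FOLLOW(S) includes $ since S is the start symbol.
FOLLOW(S): in S->Q A S C, S is followed by C with FIRST {epsilon, int}; in S->Q A S C, the suffix after S is nullable (adds nothing new); in Q->S if, S is followed by if with FIRST {if}; in Q->S C else, S is followed by C else with FIRST {else, int}. Thus FOLLOW(S) = {$, else, if, int}.
FOLLOW(Q): in S->Q A S C, Q is followed by A S C with FIRST {end, int, then}. Thus FOLLOW(Q) = {end, int, then}.
FOLLOW(C): in S->Q A S C, the suffix after C is empty, so FOLLOW(C) ⊇ FOLLOW(S) = {$, else, if, int}; in Q->S C else, C is followed by else with FIRST {else}. Thus FOLLOW(C) = {$, else, if, int}.
FOLLOW(A): in S->Q A S C, A is followed by S C with FIRST {epsilon, else, if, int, then}; in S->Q A S C, the suffix after A is nullable, so FOLLOW(A) ⊇ FOLLOW(S) = {$, else, if, int}; in A->end A if then, A is followed by if then with FIRST {if}. Thus FOLLOW(A) = {$, else, if, int, then}.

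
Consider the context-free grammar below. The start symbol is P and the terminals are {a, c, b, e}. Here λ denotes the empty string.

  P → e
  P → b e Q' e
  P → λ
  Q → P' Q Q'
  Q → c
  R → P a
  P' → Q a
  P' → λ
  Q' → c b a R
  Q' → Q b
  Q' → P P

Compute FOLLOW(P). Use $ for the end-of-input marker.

FIRST(P) = {λ, b, e}
FIRST(R) = {a, b, e}  (via P a)
FIRST(Q) = {c}  (via P' Q Q')
FIRST(P') = {λ, c}  (via Q a)
FIRST(Q') = {λ, b, c, e}  (via Q b, P P)
FOLLOW(P) includes $ since P is the start symbol.
FOLLOW(Q): in Q→P' Q Q', Q is followed by Q' with FIRST {λ, b, c, e}; in Q→P' Q Q', the suffix after Q is nullable (adds nothing new); in P'→Q a, Q is followed by a with FIRST {a}; in Q'→Q b, Q is followed by b with FIRST {b}. Thus FOLLOW(Q) = {a, b, c, e}.
FOLLOW(P'): in Q→P' Q Q', P' is followed by Q Q' with FIRST {c}. Thus FOLLOW(P') = {c}.
FOLLOW(Q'): in P→b e Q' e, Q' is followed by e with FIRST {e}; in Q→P' Q Q', the suffix after Q' is empty, so FOLLOW(Q') ⊇ FOLLOW(Q) = {a, b, c, e}. Thus FOLLOW(Q') = {a, b, c, e}.
FOLLOW(P): in R→P a, P is followed by a with FIRST {a}; in Q'→P P (occurrence 1), P is followed by P with FIRST {λ, b, e}; in Q'→P P (occurrence 1), the suffix after P is nullable, so FOLLOW(P) ⊇ FOLLOW(Q') = {a, b, c, e}; in Q'→P P (occurrence 2), the suffix after P is empty, so FOLLOW(P) ⊇ FOLLOW(Q') = {a, b, c, e}. Thus FOLLOW(P) = {$, a, b, c, e}.
FOLLOW(R): in Q'→c b a R, the suffix after R is empty, so FOLLOW(R) ⊇ FOLLOW(Q') = {a, b, c, e}. Thus FOLLOW(R) = {a, b, c, e}.

{$, a, b, c, e}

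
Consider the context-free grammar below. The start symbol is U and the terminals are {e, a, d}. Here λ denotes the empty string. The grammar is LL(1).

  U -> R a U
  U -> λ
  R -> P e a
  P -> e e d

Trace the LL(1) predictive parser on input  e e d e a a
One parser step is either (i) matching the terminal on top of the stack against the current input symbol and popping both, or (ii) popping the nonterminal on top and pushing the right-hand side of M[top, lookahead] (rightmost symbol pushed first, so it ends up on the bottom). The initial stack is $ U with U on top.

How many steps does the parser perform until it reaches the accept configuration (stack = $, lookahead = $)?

step 1: stack=$ U  input=e e d e a a $  — expand U -> R a U
step 2: stack=$ U a R  input=e e d e a a $  — expand R -> P e a
step 3: stack=$ U a a e P  input=e e d e a a $  — expand P -> e e d
step 4: stack=$ U a a e d e e  input=e e d e a a $  — match e
step 5: stack=$ U a a e d e  input=e d e a a $  — match e
step 6: stack=$ U a a e d  input=d e a a $  — match d
step 7: stack=$ U a a e  input=e a a $  — match e
step 8: stack=$ U a a  input=a a $  — match a
step 9: stack=$ U a  input=a $  — match a
step 10: stack=$ U  input=$  — expand U -> λ
Accept reached after 10 steps.

10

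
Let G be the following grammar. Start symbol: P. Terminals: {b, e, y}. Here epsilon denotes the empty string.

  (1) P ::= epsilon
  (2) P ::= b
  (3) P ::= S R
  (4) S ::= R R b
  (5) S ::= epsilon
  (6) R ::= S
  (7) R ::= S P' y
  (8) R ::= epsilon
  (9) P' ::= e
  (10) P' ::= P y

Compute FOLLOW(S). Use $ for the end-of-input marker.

FIRST(P): from P::=epsilon we get {epsilon}; from P::=b we get {b}; from P::=S R we get {epsilon, b, e, y}. So FIRST(P) = {epsilon, b, e, y}.
FIRST(P'): from P'::=e we get {e}; from P'::=P y we get {b, e, y}. So FIRST(P') = {b, e, y}.
FIRST(S): from S::=R R b we get {b, e, y}; from S::=epsilon we get {epsilon}. So FIRST(S) = {epsilon, b, e, y}.
FIRST(R): from R::=S we get {epsilon, b, e, y}; from R::=S P' y we get {b, e, y}; from R::=epsilon we get {epsilon}. So FIRST(R) = {epsilon, b, e, y}.
FOLLOW(P) includes $ since P is the start symbol.
FOLLOW(P): in P'::=P y, P is followed by y with FIRST {y}. Thus FOLLOW(P) = {$, y}.
FOLLOW(R): in P::=S R, the suffix after R is empty, so FOLLOW(R) ⊇ FOLLOW(P) = {$, y}; in S::=R R b (occurrence 1), R is followed by R b with FIRST {b, e, y}; in S::=R R b (occurrence 2), R is followed by b with FIRST {b}. Thus FOLLOW(R) = {$, b, e, y}.
FOLLOW(S): in P::=S R, S is followed by R with FIRST {epsilon, b, e, y}; in P::=S R, the suffix after S is nullable, so FOLLOW(S) ⊇ FOLLOW(P) = {$, y}; in R::=S, the suffix after S is empty, so FOLLOW(S) ⊇ FOLLOW(R) = {$, b, e, y}; in R::=S P' y, S is followed by P' y with FIRST {b, e, y}. Thus FOLLOW(S) = {$, b, e, y}.
FOLLOW(P'): in R::=S P' y, P' is followed by y with FIRST {y}. Thus FOLLOW(P') = {y}.

{$, b, e, y}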